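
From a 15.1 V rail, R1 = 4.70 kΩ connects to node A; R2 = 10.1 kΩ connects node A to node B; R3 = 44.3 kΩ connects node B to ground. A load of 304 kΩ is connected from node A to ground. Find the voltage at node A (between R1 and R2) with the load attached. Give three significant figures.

Below node A the series string R2+R3 = 54.40 kΩ sits in parallel with the 304 kΩ load: 46.14 kΩ.
V_A = 15.1 × 46.14/(4.70 + 46.14) = 13.7 V.

V ≈ 13.7 V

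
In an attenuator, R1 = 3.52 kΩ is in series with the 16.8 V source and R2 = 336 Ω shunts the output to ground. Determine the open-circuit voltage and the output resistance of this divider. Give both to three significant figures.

V_th is the open-circuit tap voltage: 16.8 × 336/(3520 + 336) = 1.46 V.
With the supply zeroed, R1 and R2 appear in parallel from the tap: R_th = R1‖R2 = (3520 × 336)/3856 = 307 Ω.

V_th = 1.46 V, R_th = 307 Ω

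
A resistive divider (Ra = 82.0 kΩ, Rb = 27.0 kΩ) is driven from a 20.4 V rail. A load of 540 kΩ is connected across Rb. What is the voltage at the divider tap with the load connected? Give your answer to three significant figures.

V_out ≈ 4.87 V

The load sits in parallel with Rb: Rb‖R_L = (27.0 × 540) / (27.0 + 540) = 25.71 kΩ.
V_out = 20.4 × 25.71 / (82.0 + 25.71) = 20.4 × 25.71/107.7 = 4.87 V.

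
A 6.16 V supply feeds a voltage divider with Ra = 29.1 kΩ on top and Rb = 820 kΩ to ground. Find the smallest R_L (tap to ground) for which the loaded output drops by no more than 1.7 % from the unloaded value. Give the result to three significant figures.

Output resistance R_th = Ra‖Rb = (29.1 × 820)/849.1 = 28.10 kΩ.
The fractional drop is R_th/(R_th + R_L); requiring this ≤ 0.0170 gives R_L ≥ R_th(1/0.0170 − 1) = 28.10 × 57.82 = 1.62 MΩ.

R_L(min) ≈ 1.62 MΩ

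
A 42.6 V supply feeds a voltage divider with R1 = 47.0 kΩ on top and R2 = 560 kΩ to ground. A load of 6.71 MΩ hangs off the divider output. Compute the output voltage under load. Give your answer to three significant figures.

V_out ≈ 39.0 V

The load sits in parallel with R2: R2‖R_L = (560 × 6710) / (560 + 6710) = 516.9 kΩ.
V_out = 42.6 × 516.9 / (47.0 + 516.9) = 42.6 × 516.9/563.9 = 39.0 V.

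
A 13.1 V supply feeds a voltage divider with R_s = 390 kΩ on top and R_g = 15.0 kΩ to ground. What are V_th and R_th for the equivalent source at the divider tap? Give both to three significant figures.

V_th is the open-circuit tap voltage: 13.1 × 15.0/(390 + 15.0) = 0.485 V.
With the supply zeroed, R_s and R_g appear in parallel from the tap: R_th = R_s‖R_g = (390 × 15.0)/405.0 = 14.4 kΩ.

V_th = 0.485 V, R_th = 14.4 kΩ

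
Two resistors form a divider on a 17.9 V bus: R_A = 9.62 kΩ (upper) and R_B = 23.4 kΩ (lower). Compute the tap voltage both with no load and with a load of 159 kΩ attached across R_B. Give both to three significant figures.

Open-circuit: V = 17.9 × 23.4/(9.62 + 23.4) = 12.7 V.
With the load, R_B becomes R_B‖R_L = 20.40 kΩ, so V = 17.9 × 20.40/30.02 = 12.2 V.

Unloaded: 12.7 V; loaded: 12.2 V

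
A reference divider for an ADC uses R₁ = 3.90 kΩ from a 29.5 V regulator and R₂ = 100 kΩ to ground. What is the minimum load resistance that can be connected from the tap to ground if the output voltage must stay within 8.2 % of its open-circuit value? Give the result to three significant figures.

R_L(min) ≈ 42.0 kΩ

Output resistance R_th = R₁‖R₂ = (3.90 × 100)/103.9 = 3.754 kΩ.
The fractional drop is R_th/(R_th + R_L); requiring this ≤ 0.0820 gives R_L ≥ R_th(1/0.0820 − 1) = 3.754 × 11.20 = 42.0 kΩ.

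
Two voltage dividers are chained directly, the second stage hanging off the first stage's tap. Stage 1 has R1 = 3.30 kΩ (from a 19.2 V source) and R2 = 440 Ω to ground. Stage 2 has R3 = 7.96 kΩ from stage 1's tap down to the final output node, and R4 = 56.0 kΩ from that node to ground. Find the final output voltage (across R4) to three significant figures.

V_out ≈ 1.97 V

Stage 2 presents R3+R4 = 63960 Ω as a load on stage 1's tap.
Stage 1's lower leg becomes R2‖(R3+R4) = 437.0 Ω, so V_mid = 19.2 × 437.0/3737 = 2.245 V.
Stage 2 is itself unloaded: V_out = V_mid × R4/(R3+R4) = 2.245 × 56000/63960 = 1.97 V.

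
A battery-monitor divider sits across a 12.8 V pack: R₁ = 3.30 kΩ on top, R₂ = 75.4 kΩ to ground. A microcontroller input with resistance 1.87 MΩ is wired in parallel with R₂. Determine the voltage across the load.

V_out ≈ 12.2 V

The load sits in parallel with R₂: R₂‖R_L = (75.4 × 1870) / (75.4 + 1870) = 72.48 kΩ.
V_out = 12.8 × 72.48 / (3.30 + 72.48) = 12.8 × 72.48/75.78 = 12.2 V.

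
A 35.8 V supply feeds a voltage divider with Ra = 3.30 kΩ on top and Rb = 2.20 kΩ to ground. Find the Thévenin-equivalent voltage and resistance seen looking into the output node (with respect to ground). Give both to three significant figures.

V_th = 14.3 V, R_th = 1.32 kΩ

V_th is the open-circuit tap voltage: 35.8 × 2.20/(3.30 + 2.20) = 14.3 V.
With the supply zeroed, Ra and Rb appear in parallel from the tap: R_th = Ra‖Rb = (3.30 × 2.20)/5.500 = 1.32 kΩ.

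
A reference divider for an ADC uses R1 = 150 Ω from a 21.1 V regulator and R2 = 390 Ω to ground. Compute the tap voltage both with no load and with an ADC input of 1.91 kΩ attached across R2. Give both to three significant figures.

Unloaded: 15.2 V; loaded: 14.4 V

Open-circuit: V = 21.1 × 390/(150 + 390) = 15.2 V.
With the load, R2 becomes R2‖R_L = 323.9 Ω, so V = 21.1 × 323.9/473.9 = 14.4 V.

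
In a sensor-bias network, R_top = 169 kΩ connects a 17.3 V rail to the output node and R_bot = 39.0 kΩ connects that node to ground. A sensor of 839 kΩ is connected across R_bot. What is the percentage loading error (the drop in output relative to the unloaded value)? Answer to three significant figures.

The divider's output (Thévenin) resistance is R_top‖R_bot = 31.69 kΩ.
Fractional drop under load = R_th/(R_th + R_L) = 31.69 / (31.69 + 839) = 0.03639.
So the output falls by 3.64 %.

3.64 %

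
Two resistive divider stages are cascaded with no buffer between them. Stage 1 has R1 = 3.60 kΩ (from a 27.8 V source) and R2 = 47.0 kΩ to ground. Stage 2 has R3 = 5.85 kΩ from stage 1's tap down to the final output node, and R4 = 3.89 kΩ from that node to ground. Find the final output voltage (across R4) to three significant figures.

V_out ≈ 7.68 V

Stage 2 presents R3+R4 = 9.740 kΩ as a load on stage 1's tap.
Stage 1's lower leg becomes R2‖(R3+R4) = 8.068 kΩ, so V_mid = 27.8 × 8.068/11.67 = 19.22 V.
Stage 2 is itself unloaded: V_out = V_mid × R4/(R3+R4) = 19.22 × 3.89/9.740 = 7.68 V.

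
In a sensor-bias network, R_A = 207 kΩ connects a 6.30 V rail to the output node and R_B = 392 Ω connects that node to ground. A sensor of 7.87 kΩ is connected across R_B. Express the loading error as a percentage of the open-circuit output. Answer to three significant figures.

The divider's output (Thévenin) resistance is R_A‖R_B = 391.3 Ω.
Fractional drop under load = R_th/(R_th + R_L) = 391.3 / (391.3 + 7870) = 0.04736.
So the output falls by 4.74 %.

4.74 %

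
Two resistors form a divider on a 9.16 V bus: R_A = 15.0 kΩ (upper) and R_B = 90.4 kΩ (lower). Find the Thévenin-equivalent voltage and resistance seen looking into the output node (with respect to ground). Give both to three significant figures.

V_th is the open-circuit tap voltage: 9.16 × 90.4/(15.0 + 90.4) = 7.86 V.
With the supply zeroed, R_A and R_B appear in parallel from the tap: R_th = R_A‖R_B = (15.0 × 90.4)/105.4 = 12.9 kΩ.

V_th = 7.86 V, R_th = 12.9 kΩ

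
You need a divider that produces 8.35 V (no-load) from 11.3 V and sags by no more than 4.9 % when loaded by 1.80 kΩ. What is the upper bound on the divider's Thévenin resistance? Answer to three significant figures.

R_th ≤ 92.7 Ω

Loading drop = R_th/(R_th + R_L) ≤ 0.0490, so R_th ≤ R_L · ε/(1−ε) = 1.80 kΩ × 0.0490/0.9510 = 92.7 Ω.
(Any R1, R2 with R2/(R1+R2) = 0.739 and R1‖R2 ≤ 92.7 Ω will meet the spec.)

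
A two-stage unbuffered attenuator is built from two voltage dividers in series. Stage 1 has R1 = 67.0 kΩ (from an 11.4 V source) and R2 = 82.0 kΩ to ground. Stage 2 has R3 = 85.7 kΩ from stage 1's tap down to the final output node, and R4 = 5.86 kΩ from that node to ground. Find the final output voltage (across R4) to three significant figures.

Stage 2 presents R3+R4 = 91.56 kΩ as a load on stage 1's tap.
Stage 1's lower leg becomes R2‖(R3+R4) = 43.26 kΩ, so V_mid = 11.4 × 43.26/110.3 = 4.473 V.
Stage 2 is itself unloaded: V_out = V_mid × R4/(R3+R4) = 4.473 × 5.86/91.56 = 0.286 V.

V_out ≈ 0.286 V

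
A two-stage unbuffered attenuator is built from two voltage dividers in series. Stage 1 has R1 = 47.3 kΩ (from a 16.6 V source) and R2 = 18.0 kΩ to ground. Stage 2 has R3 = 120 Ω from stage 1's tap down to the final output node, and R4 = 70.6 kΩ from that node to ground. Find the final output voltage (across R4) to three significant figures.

Stage 2 presents R3+R4 = 70720 Ω as a load on stage 1's tap.
Stage 1's lower leg becomes R2‖(R3+R4) = 14350 Ω, so V_mid = 16.6 × 14350/61650 = 3.864 V.
Stage 2 is itself unloaded: V_out = V_mid × R4/(R3+R4) = 3.864 × 70600/70720 = 3.86 V.

V_out ≈ 3.86 V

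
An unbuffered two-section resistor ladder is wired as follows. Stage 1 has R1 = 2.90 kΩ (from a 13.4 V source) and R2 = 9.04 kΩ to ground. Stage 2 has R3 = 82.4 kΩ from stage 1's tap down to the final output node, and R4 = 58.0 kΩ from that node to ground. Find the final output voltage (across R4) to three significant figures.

Stage 2 presents R3+R4 = 140.4 kΩ as a load on stage 1's tap.
Stage 1's lower leg becomes R2‖(R3+R4) = 8.493 kΩ, so V_mid = 13.4 × 8.493/11.39 = 9.989 V.
Stage 2 is itself unloaded: V_out = V_mid × R4/(R3+R4) = 9.989 × 58.0/140.4 = 4.13 V.

V_out ≈ 4.13 V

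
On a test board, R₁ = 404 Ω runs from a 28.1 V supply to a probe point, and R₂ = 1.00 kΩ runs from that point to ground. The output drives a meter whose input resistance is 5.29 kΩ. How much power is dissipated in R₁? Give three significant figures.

Total resistance from the source is R₁ + (R₂‖R_L) = 1245 Ω, so I = 28.1/1245 Ω = 22.57 mA.
P = I²·R₁ = (22.57 mA)² × 404 Ω = 206 mW.

P ≈ 206 mW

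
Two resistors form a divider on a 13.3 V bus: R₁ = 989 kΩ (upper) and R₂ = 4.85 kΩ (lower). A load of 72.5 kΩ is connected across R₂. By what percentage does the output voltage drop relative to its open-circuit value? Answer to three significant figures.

The divider's output (Thévenin) resistance is R₁‖R₂ = 4.826 kΩ.
Fractional drop under load = R_th/(R_th + R_L) = 4.826 / (4.826 + 72.5) = 0.06242.
So the output falls by 6.24 %.

6.24 %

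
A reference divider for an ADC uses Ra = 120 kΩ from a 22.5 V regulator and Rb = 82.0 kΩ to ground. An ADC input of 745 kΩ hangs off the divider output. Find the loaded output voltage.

The load sits in parallel with Rb: Rb‖R_L = (82.0 × 745) / (82.0 + 745) = 73.87 kΩ.
V_out = 22.5 × 73.87 / (120 + 73.87) = 22.5 × 73.87/193.9 = 8.57 V.

V_out ≈ 8.57 V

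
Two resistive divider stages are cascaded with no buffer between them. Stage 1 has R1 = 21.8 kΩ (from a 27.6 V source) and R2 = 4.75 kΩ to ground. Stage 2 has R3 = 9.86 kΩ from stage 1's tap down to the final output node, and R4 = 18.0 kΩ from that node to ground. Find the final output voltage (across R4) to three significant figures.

V_out ≈ 2.80 V

Stage 2 presents R3+R4 = 27.86 kΩ as a load on stage 1's tap.
Stage 1's lower leg becomes R2‖(R3+R4) = 4.058 kΩ, so V_mid = 27.6 × 4.058/25.86 = 4.331 V.
Stage 2 is itself unloaded: V_out = V_mid × R4/(R3+R4) = 4.331 × 18.0/27.86 = 2.80 V.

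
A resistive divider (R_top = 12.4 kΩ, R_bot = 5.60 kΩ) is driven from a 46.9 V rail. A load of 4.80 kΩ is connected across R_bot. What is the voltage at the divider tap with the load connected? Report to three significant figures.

V_out ≈ 8.09 V

The load sits in parallel with R_bot: R_bot‖R_L = (5.60 × 4.80) / (5.60 + 4.80) = 2.585 kΩ.
V_out = 46.9 × 2.585 / (12.4 + 2.585) = 46.9 × 2.585/14.98 = 8.09 V.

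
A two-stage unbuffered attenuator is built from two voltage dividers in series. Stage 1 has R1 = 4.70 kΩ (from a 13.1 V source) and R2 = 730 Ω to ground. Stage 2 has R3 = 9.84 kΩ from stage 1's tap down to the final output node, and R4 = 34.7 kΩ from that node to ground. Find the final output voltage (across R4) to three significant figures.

V_out ≈ 1.35 V

Stage 2 presents R3+R4 = 44540 Ω as a load on stage 1's tap.
Stage 1's lower leg becomes R2‖(R3+R4) = 718.2 Ω, so V_mid = 13.1 × 718.2/5418 = 1.737 V.
Stage 2 is itself unloaded: V_out = V_mid × R4/(R3+R4) = 1.737 × 34700/44540 = 1.35 V.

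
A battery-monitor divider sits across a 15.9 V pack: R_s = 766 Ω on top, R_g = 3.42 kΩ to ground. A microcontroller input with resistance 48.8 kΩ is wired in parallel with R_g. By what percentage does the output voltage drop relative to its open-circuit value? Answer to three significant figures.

The divider's output (Thévenin) resistance is R_s‖R_g = 625.8 Ω.
Fractional drop under load = R_th/(R_th + R_L) = 625.8 / (625.8 + 48800) = 0.01266.
So the output falls by 1.27 %.

1.27 %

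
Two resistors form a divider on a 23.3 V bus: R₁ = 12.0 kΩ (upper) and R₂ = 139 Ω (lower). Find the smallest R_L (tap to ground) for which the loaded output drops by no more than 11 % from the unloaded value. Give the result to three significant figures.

Output resistance R_th = R₁‖R₂ = (12000 × 139)/12140 = 137.4 Ω.
The fractional drop is R_th/(R_th + R_L); requiring this ≤ 0.110 gives R_L ≥ R_th(1/0.110 − 1) = 137.4 × 8.091 = 1.11 kΩ.

R_L(min) ≈ 1.11 kΩ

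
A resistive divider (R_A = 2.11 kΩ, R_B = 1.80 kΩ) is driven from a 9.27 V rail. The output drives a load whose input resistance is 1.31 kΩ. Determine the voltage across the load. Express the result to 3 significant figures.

V_out ≈ 2.45 V

The load sits in parallel with R_B: R_B‖R_L = (1.80 × 1.31) / (1.80 + 1.31) = 0.7582 kΩ.
V_out = 9.27 × 0.7582 / (2.11 + 0.7582) = 9.27 × 0.7582/2.868 = 2.45 V.
(Unloaded it would have been 4.27 V.)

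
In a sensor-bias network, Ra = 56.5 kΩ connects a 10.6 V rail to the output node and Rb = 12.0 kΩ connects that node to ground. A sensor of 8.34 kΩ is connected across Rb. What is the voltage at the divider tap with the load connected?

The load sits in parallel with Rb: Rb‖R_L = (12.0 × 8.34) / (12.0 + 8.34) = 4.920 kΩ.
V_out = 10.6 × 4.920 / (56.5 + 4.920) = 10.6 × 4.920/61.42 = 0.849 V.
(Unloaded it would have been 1.86 V.)

V_out ≈ 0.849 V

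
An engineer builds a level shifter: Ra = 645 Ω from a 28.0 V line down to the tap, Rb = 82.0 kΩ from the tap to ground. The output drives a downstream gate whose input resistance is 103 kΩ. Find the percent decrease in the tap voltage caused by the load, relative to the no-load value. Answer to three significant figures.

The divider's output (Thévenin) resistance is Ra‖Rb = 640.0 Ω.
Fractional drop under load = R_th/(R_th + R_L) = 640.0 / (640.0 + 103000) = 0.006175.
So the output falls by 0.617 %.

0.617 %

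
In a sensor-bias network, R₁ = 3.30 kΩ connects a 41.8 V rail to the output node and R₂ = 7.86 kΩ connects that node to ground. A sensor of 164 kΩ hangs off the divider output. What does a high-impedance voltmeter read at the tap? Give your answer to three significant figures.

The load sits in parallel with R₂: R₂‖R_L = (7.86 × 164) / (7.86 + 164) = 7.501 kΩ.
V_out = 41.8 × 7.501 / (3.30 + 7.501) = 41.8 × 7.501/10.80 = 29.0 V.

V_out ≈ 29.0 V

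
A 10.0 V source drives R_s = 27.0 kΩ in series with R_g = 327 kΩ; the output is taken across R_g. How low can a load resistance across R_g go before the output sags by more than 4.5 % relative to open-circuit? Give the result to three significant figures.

Output resistance R_th = R_s‖R_g = (27.0 × 327)/354.0 = 24.94 kΩ.
The fractional drop is R_th/(R_th + R_L); requiring this ≤ 0.0450 gives R_L ≥ R_th(1/0.0450 − 1) = 24.94 × 21.22 = 529 kΩ.

R_L(min) ≈ 529 kΩ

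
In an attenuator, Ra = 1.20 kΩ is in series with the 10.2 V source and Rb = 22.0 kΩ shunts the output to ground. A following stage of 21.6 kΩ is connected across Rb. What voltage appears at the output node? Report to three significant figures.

The load sits in parallel with Rb: Rb‖R_L = (22.0 × 21.6) / (22.0 + 21.6) = 10.90 kΩ.
V_out = 10.2 × 10.90 / (1.20 + 10.90) = 10.2 × 10.90/12.10 = 9.19 V.
(Unloaded it would have been 9.67 V.)

V_out ≈ 9.19 V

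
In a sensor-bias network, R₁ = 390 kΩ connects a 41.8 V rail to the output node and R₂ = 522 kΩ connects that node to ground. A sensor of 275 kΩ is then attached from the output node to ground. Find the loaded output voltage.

V_out ≈ 13.2 V

The load sits in parallel with R₂: R₂‖R_L = (522 × 275) / (522 + 275) = 180.1 kΩ.
V_out = 41.8 × 180.1 / (390 + 180.1) = 41.8 × 180.1/570.1 = 13.2 V.
(Unloaded it would have been 23.9 V.)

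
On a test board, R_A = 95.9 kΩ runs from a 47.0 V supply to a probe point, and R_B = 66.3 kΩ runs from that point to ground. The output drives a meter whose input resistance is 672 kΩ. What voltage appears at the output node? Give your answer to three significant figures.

V_out ≈ 18.2 V

The load sits in parallel with R_B: R_B‖R_L = (66.3 × 672) / (66.3 + 672) = 60.35 kΩ.
V_out = 47.0 × 60.35 / (95.9 + 60.35) = 47.0 × 60.35/156.2 = 18.2 V.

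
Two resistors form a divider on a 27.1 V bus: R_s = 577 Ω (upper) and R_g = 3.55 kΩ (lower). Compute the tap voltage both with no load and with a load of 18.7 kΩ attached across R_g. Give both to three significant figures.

Open-circuit: V = 27.1 × 3550/(577 + 3550) = 23.3 V.
With the load, R_g becomes R_g‖R_L = 2984 Ω, so V = 27.1 × 2984/3561 = 22.7 V.

Unloaded: 23.3 V; loaded: 22.7 V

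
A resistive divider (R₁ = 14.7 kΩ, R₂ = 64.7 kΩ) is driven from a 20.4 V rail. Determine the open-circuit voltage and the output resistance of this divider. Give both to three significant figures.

V_th is the open-circuit tap voltage: 20.4 × 64.7/(14.7 + 64.7) = 16.6 V.
With the supply zeroed, R₁ and R₂ appear in parallel from the tap: R_th = R₁‖R₂ = (14.7 × 64.7)/79.40 = 12.0 kΩ.

V_th = 16.6 V, R_th = 12.0 kΩ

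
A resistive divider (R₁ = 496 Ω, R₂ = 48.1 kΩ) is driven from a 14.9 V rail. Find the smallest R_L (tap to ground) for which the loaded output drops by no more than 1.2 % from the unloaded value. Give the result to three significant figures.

R_L(min) ≈ 40.4 kΩ

Output resistance R_th = R₁‖R₂ = (496 × 48100)/48600 = 490.9 Ω.
The fractional drop is R_th/(R_th + R_L); requiring this ≤ 0.0120 gives R_L ≥ R_th(1/0.0120 − 1) = 490.9 × 82.33 = 40.4 kΩ.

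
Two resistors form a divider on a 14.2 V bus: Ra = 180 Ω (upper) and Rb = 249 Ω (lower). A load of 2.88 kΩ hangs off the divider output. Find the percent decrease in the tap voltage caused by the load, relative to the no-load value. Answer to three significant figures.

The divider's output (Thévenin) resistance is Ra‖Rb = 104.5 Ω.
Fractional drop under load = R_th/(R_th + R_L) = 104.5 / (104.5 + 2880) = 0.03501.
So the output falls by 3.50 %.

3.50 %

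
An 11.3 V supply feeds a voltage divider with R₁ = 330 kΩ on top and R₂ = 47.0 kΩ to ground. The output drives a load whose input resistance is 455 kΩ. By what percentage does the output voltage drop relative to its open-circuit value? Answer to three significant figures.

The divider's output (Thévenin) resistance is R₁‖R₂ = 41.14 kΩ.
Fractional drop under load = R_th/(R_th + R_L) = 41.14 / (41.14 + 455) = 0.08292.
So the output falls by 8.29 %.

8.29 %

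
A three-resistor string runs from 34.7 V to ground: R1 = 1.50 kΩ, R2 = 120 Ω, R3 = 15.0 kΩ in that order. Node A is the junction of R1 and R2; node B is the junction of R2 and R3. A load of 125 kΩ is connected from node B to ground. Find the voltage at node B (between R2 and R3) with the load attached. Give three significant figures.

V ≈ 31.0 V

At node B, R3 is in parallel with the load: R3‖R_L = 13390 Ω.
Below node A the resistance is R2 + (R3‖R_L) = 13510 Ω, so V_A = 34.7 × 13510/15010 = 31.23 V.
Then V_B = V_A × (R3‖R_L)/(R2 + R3‖R_L) = 31.23 × 13390/13510 = 31.0 V.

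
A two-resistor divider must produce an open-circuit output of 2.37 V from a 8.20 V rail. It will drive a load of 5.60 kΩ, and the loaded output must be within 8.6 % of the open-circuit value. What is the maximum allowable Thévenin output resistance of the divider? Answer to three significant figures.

Loading drop = R_th/(R_th + R_L) ≤ 0.0860, so R_th ≤ R_L · ε/(1−ε) = 5.60 kΩ × 0.0860/0.9140 = 527 Ω.
(Any R1, R2 with R2/(R1+R2) = 0.289 and R1‖R2 ≤ 527 Ω will meet the spec.)

R_th ≤ 527 Ω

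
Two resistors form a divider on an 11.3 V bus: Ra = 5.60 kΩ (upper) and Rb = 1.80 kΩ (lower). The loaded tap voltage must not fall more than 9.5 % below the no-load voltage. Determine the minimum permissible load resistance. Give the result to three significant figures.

Output resistance R_th = Ra‖Rb = (5.60 × 1.80)/7.400 = 1.362 kΩ.
The fractional drop is R_th/(R_th + R_L); requiring this ≤ 0.0950 gives R_L ≥ R_th(1/0.0950 − 1) = 1.362 × 9.526 = 13.0 kΩ.

R_L(min) ≈ 13.0 kΩ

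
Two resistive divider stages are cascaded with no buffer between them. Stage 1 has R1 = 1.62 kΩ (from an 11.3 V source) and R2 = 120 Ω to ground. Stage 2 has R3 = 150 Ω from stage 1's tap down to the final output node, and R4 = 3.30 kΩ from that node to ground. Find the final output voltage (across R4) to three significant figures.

V_out ≈ 0.722 V

Stage 2 presents R3+R4 = 3450 Ω as a load on stage 1's tap.
Stage 1's lower leg becomes R2‖(R3+R4) = 116.0 Ω, so V_mid = 11.3 × 116.0/1736 = 0.7549 V.
Stage 2 is itself unloaded: V_out = V_mid × R4/(R3+R4) = 0.7549 × 3300/3450 = 0.722 V.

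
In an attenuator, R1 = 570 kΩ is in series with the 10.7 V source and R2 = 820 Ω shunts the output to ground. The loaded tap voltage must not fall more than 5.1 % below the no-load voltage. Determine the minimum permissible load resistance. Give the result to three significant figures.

R_L(min) ≈ 15.2 kΩ

Output resistance R_th = R1‖R2 = (570000 × 820)/570800 = 818.8 Ω.
The fractional drop is R_th/(R_th + R_L); requiring this ≤ 0.0510 gives R_L ≥ R_th(1/0.0510 − 1) = 818.8 × 18.61 = 15.2 kΩ.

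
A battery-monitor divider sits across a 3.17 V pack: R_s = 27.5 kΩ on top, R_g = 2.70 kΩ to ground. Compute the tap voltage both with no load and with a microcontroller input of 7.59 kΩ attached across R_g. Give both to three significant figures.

Unloaded: 0.283 V; loaded: 0.214 V

Open-circuit: V = 3.17 × 2.70/(27.5 + 2.70) = 0.283 V.
With the load, R_g becomes R_g‖R_L = 1.992 kΩ, so V = 3.17 × 1.992/29.49 = 0.214 V.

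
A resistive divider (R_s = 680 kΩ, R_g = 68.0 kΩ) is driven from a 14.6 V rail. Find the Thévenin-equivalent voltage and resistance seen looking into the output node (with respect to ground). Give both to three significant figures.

V_th is the open-circuit tap voltage: 14.6 × 68.0/(680 + 68.0) = 1.33 V.
With the supply zeroed, R_s and R_g appear in parallel from the tap: R_th = R_s‖R_g = (680 × 68.0)/748.0 = 61.8 kΩ.

V_th = 1.33 V, R_th = 61.8 kΩ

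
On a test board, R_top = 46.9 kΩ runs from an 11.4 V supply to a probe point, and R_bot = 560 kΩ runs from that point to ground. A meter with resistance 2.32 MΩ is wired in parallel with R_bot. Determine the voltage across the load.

V_out ≈ 10.3 V

The load sits in parallel with R_bot: R_bot‖R_L = (560 × 2320) / (560 + 2320) = 451.1 kΩ.
V_out = 11.4 × 451.1 / (46.9 + 451.1) = 11.4 × 451.1/498.0 = 10.3 V.
(Unloaded it would have been 10.5 V.)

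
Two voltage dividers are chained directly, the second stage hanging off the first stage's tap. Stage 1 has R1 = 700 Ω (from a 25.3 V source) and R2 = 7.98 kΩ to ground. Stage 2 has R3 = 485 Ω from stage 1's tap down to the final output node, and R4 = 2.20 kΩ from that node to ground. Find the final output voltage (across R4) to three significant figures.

Stage 2 presents R3+R4 = 2685 Ω as a load on stage 1's tap.
Stage 1's lower leg becomes R2‖(R3+R4) = 2009 Ω, so V_mid = 25.3 × 2009/2709 = 18.76 V.
Stage 2 is itself unloaded: V_out = V_mid × R4/(R3+R4) = 18.76 × 2200/2685 = 15.4 V.

V_out ≈ 15.4 V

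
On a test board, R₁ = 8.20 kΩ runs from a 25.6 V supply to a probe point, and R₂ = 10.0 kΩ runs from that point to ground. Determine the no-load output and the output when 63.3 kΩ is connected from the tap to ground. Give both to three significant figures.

Open-circuit: V = 25.6 × 10.0/(8.20 + 10.0) = 14.1 V.
With the load, R₂ becomes R₂‖R_L = 8.636 kΩ, so V = 25.6 × 8.636/16.84 = 13.1 V.

Unloaded: 14.1 V; loaded: 13.1 V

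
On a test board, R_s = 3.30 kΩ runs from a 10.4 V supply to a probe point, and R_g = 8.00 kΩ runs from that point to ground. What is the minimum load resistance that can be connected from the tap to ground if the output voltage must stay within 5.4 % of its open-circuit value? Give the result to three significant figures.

R_L(min) ≈ 40.9 kΩ

Output resistance R_th = R_s‖R_g = (3.30 × 8.00)/11.30 = 2.336 kΩ.
The fractional drop is R_th/(R_th + R_L); requiring this ≤ 0.0540 gives R_L ≥ R_th(1/0.0540 − 1) = 2.336 × 17.52 = 40.9 kΩ.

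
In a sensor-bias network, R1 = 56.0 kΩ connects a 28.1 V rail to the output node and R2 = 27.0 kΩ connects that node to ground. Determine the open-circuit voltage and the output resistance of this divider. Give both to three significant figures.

V_th is the open-circuit tap voltage: 28.1 × 27.0/(56.0 + 27.0) = 9.14 V.
With the supply zeroed, R1 and R2 appear in parallel from the tap: R_th = R1‖R2 = (56.0 × 27.0)/83.00 = 18.2 kΩ.

V_th = 9.14 V, R_th = 18.2 kΩ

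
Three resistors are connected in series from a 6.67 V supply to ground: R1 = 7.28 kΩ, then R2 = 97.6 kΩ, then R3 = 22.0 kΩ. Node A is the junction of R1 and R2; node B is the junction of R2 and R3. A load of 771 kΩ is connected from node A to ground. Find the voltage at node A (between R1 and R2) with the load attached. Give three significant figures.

V ≈ 6.23 V

Below node A the series string R2+R3 = 119.6 kΩ sits in parallel with the 771 kΩ load: 103.5 kΩ.
V_A = 6.67 × 103.5/(7.28 + 103.5) = 6.23 V.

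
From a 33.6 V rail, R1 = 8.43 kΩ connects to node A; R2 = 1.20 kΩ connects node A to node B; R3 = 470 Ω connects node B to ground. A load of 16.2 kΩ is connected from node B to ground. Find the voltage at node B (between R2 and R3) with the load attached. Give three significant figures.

At node B, R3 is in parallel with the load: R3‖R_L = 456.7 Ω.
Below node A the resistance is R2 + (R3‖R_L) = 1657 Ω, so V_A = 33.6 × 1657/10090 = 5.519 V.
Then V_B = V_A × (R3‖R_L)/(R2 + R3‖R_L) = 5.519 × 456.7/1657 = 1.52 V.

V ≈ 1.52 V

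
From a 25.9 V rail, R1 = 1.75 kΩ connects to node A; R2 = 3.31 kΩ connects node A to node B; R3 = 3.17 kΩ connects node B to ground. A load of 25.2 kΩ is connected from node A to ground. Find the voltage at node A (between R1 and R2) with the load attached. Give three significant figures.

Below node A the series string R2+R3 = 6.480 kΩ sits in parallel with the 25.2 kΩ load: 5.155 kΩ.
V_A = 25.9 × 5.155/(1.75 + 5.155) = 19.3 V.

V ≈ 19.3 V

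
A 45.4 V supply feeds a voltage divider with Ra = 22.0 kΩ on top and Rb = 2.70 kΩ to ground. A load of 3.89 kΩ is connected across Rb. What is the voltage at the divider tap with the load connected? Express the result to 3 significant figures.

V_out ≈ 3.07 V

The load sits in parallel with Rb: Rb‖R_L = (2.70 × 3.89) / (2.70 + 3.89) = 1.594 kΩ.
V_out = 45.4 × 1.594 / (22.0 + 1.594) = 45.4 × 1.594/23.59 = 3.07 V.
(Unloaded it would have been 4.96 V.)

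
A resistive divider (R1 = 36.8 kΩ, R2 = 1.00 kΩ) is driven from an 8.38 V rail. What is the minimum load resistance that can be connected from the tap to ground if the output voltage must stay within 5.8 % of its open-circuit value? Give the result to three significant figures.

R_L(min) ≈ 15.8 kΩ

Output resistance R_th = R1‖R2 = (36800 × 1000)/37800 = 973.5 Ω.
The fractional drop is R_th/(R_th + R_L); requiring this ≤ 0.0580 gives R_L ≥ R_th(1/0.0580 − 1) = 973.5 × 16.24 = 15.8 kΩ.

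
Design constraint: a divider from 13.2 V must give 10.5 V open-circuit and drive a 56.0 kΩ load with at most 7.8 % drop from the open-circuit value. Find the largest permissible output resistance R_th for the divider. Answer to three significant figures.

R_th ≤ 4.74 kΩ

Loading drop = R_th/(R_th + R_L) ≤ 0.0780, so R_th ≤ R_L · ε/(1−ε) = 56.0 kΩ × 0.0780/0.9220 = 4.74 kΩ.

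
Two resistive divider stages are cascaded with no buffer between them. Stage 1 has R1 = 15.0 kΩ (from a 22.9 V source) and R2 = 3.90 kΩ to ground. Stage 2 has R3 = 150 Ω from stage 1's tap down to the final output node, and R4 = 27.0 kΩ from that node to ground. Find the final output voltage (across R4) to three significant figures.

V_out ≈ 4.22 V

Stage 2 presents R3+R4 = 27150 Ω as a load on stage 1's tap.
Stage 1's lower leg becomes R2‖(R3+R4) = 3410 Ω, so V_mid = 22.9 × 3410/18410 = 4.242 V.
Stage 2 is itself unloaded: V_out = V_mid × R4/(R3+R4) = 4.242 × 27000/27150 = 4.22 V.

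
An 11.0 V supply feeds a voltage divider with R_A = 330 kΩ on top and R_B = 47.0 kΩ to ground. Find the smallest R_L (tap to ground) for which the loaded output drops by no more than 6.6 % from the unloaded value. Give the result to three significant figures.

Output resistance R_th = R_A‖R_B = (330 × 47.0)/377.0 = 41.14 kΩ.
The fractional drop is R_th/(R_th + R_L); requiring this ≤ 0.0660 gives R_L ≥ R_th(1/0.0660 − 1) = 41.14 × 14.15 = 582 kΩ.

R_L(min) ≈ 582 kΩ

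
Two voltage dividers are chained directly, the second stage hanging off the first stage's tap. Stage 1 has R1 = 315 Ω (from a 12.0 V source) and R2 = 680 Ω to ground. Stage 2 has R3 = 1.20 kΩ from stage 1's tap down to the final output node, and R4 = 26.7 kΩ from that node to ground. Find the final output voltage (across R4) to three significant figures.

Stage 2 presents R3+R4 = 27900 Ω as a load on stage 1's tap.
Stage 1's lower leg becomes R2‖(R3+R4) = 663.8 Ω, so V_mid = 12.0 × 663.8/978.8 = 8.138 V.
Stage 2 is itself unloaded: V_out = V_mid × R4/(R3+R4) = 8.138 × 26700/27900 = 7.79 V.

V_out ≈ 7.79 V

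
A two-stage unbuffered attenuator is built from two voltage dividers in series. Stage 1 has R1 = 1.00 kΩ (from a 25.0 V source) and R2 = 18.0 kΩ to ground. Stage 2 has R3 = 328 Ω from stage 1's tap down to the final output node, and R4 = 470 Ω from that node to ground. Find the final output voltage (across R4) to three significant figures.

V_out ≈ 6.38 V

Stage 2 presents R3+R4 = 798.0 Ω as a load on stage 1's tap.
Stage 1's lower leg becomes R2‖(R3+R4) = 764.1 Ω, so V_mid = 25.0 × 764.1/1764 = 10.83 V.
Stage 2 is itself unloaded: V_out = V_mid × R4/(R3+R4) = 10.83 × 470/798.0 = 6.38 V.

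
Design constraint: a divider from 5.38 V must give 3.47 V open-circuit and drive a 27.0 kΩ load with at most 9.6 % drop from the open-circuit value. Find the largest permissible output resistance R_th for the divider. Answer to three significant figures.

R_th ≤ 2.87 kΩ

Loading drop = R_th/(R_th + R_L) ≤ 0.0960, so R_th ≤ R_L · ε/(1−ε) = 27.0 kΩ × 0.0960/0.9040 = 2.87 kΩ.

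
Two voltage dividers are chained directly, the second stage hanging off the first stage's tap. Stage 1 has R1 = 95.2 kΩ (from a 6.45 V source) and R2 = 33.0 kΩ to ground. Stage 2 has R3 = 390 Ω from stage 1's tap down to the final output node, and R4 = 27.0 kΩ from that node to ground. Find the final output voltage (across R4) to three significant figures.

V_out ≈ 0.864 V

Stage 2 presents R3+R4 = 27390 Ω as a load on stage 1's tap.
Stage 1's lower leg becomes R2‖(R3+R4) = 14970 Ω, so V_mid = 6.45 × 14970/110200 = 0.8763 V.
Stage 2 is itself unloaded: V_out = V_mid × R4/(R3+R4) = 0.8763 × 27000/27390 = 0.864 V.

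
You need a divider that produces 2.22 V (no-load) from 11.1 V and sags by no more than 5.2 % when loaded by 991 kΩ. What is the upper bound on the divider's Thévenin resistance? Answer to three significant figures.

R_th ≤ 54.4 kΩ

Loading drop = R_th/(R_th + R_L) ≤ 0.0520, so R_th ≤ R_L · ε/(1−ε) = 991 kΩ × 0.0520/0.9480 = 54.4 kΩ.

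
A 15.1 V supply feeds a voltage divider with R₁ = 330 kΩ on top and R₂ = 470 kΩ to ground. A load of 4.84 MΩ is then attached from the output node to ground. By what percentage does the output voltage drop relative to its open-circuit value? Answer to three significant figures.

3.85 %

The divider's output (Thévenin) resistance is R₁‖R₂ = 193.9 kΩ.
Fractional drop under load = R_th/(R_th + R_L) = 193.9 / (193.9 + 4840) = 0.03851.
So the output falls by 3.85 %.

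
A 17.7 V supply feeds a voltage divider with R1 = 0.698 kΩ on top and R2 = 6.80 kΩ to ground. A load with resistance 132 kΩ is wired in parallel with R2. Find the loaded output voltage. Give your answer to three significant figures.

The load sits in parallel with R2: R2‖R_L = (6800 × 132000) / (6800 + 132000) = 6467 Ω.
V_out = 17.7 × 6467 / (698 + 6467) = 17.7 × 6467/7165 = 16.0 V.
(Unloaded it would have been 16.1 V.)

V_out ≈ 16.0 V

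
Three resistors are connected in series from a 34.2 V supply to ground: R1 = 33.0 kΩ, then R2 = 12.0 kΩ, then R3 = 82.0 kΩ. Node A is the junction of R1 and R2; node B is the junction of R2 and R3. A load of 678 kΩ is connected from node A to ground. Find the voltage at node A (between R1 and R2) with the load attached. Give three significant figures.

Below node A the series string R2+R3 = 94.00 kΩ sits in parallel with the 678 kΩ load: 82.55 kΩ.
V_A = 34.2 × 82.55/(33.0 + 82.55) = 24.4 V.

V ≈ 24.4 V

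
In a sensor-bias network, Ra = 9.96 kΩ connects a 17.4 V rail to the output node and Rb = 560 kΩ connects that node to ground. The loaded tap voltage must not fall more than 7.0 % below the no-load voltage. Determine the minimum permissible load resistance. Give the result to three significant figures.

R_L(min) ≈ 130 kΩ

Output resistance R_th = Ra‖Rb = (9.96 × 560)/570.0 = 9.786 kΩ.
The fractional drop is R_th/(R_th + R_L); requiring this ≤ 0.0700 gives R_L ≥ R_th(1/0.0700 − 1) = 9.786 × 13.29 = 130 kΩ.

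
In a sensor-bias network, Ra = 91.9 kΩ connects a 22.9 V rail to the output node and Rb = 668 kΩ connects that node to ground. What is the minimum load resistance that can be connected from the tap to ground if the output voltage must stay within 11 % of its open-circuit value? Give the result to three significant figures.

R_L(min) ≈ 654 kΩ

Output resistance R_th = Ra‖Rb = (91.9 × 668)/759.9 = 80.79 kΩ.
The fractional drop is R_th/(R_th + R_L); requiring this ≤ 0.110 gives R_L ≥ R_th(1/0.110 − 1) = 80.79 × 8.091 = 654 kΩ.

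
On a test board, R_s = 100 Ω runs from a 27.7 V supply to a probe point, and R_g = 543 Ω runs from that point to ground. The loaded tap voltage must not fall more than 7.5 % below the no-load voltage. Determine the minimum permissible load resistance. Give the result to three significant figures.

R_L(min) ≈ 1.04 kΩ

Output resistance R_th = R_s‖R_g = (100 × 543)/643.0 = 84.45 Ω.
The fractional drop is R_th/(R_th + R_L); requiring this ≤ 0.0750 gives R_L ≥ R_th(1/0.0750 − 1) = 84.45 × 12.33 = 1.04 kΩ.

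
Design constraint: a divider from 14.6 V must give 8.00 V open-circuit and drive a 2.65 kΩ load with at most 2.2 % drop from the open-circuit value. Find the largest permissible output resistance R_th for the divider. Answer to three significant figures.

Loading drop = R_th/(R_th + R_L) ≤ 0.0220, so R_th ≤ R_L · ε/(1−ε) = 2.65 kΩ × 0.0220/0.9780 = 59.6 Ω.
(Any R1, R2 with R2/(R1+R2) = 0.548 and R1‖R2 ≤ 59.6 Ω will meet the spec.)

R_th ≤ 59.6 Ω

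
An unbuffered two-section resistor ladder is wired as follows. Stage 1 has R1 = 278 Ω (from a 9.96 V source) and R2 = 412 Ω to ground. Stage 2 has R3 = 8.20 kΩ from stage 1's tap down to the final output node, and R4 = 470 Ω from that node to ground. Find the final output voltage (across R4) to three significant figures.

V_out ≈ 0.316 V

Stage 2 presents R3+R4 = 8670 Ω as a load on stage 1's tap.
Stage 1's lower leg becomes R2‖(R3+R4) = 393.3 Ω, so V_mid = 9.96 × 393.3/671.3 = 5.835 V.
Stage 2 is itself unloaded: V_out = V_mid × R4/(R3+R4) = 5.835 × 470/8670 = 0.316 V.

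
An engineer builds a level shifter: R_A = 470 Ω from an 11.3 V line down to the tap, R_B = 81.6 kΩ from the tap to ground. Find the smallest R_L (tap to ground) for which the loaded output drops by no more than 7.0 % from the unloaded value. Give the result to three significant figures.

Output resistance R_th = R_A‖R_B = (470 × 81600)/82070 = 467.3 Ω.
The fractional drop is R_th/(R_th + R_L); requiring this ≤ 0.0700 gives R_L ≥ R_th(1/0.0700 − 1) = 467.3 × 13.29 = 6.21 kΩ.

R_L(min) ≈ 6.21 kΩ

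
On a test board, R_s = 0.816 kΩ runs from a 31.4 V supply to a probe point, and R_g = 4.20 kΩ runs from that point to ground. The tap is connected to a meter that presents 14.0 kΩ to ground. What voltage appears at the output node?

The load sits in parallel with R_g: R_g‖R_L = (4200 × 14000) / (4200 + 14000) = 3231 Ω.
V_out = 31.4 × 3231 / (816 + 3231) = 31.4 × 3231/4047 = 25.1 V.

V_out ≈ 25.1 V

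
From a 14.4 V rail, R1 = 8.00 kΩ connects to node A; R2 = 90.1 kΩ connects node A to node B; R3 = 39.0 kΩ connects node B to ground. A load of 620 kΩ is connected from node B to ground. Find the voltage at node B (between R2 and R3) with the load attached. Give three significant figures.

V ≈ 3.92 V

At node B, R3 is in parallel with the load: R3‖R_L = 36.69 kΩ.
Below node A the resistance is R2 + (R3‖R_L) = 126.8 kΩ, so V_A = 14.4 × 126.8/134.8 = 13.55 V.
Then V_B = V_A × (R3‖R_L)/(R2 + R3‖R_L) = 13.55 × 36.69/126.8 = 3.92 V.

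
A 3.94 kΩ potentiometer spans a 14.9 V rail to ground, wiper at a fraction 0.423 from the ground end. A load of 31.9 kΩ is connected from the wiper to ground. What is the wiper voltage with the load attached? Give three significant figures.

The wiper splits the pot into (1−α)R = 2.273 kΩ above and αR = 1.667 kΩ below.
Lower section ‖ load = 1.584 kΩ.
V_wiper = 14.9 × 1.584/(2.273 + 1.584) = 6.12 V.

V ≈ 6.12 V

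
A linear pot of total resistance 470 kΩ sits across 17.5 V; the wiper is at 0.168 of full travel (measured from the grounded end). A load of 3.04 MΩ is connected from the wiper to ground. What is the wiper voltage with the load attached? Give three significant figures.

The wiper splits the pot into (1−α)R = 391.0 kΩ above and αR = 78.96 kΩ below.
Lower section ‖ load = 76.96 kΩ.
V_wiper = 17.5 × 76.96/(391.0 + 76.96) = 2.88 V.

V ≈ 2.88 V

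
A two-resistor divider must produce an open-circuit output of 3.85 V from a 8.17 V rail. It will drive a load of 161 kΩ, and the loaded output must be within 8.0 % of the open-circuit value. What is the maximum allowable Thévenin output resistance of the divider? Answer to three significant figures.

Loading drop = R_th/(R_th + R_L) ≤ 0.0800, so R_th ≤ R_L · ε/(1−ε) = 161 kΩ × 0.0800/0.9200 = 14.0 kΩ.
(Any R1, R2 with R2/(R1+R2) = 0.471 and R1‖R2 ≤ 14.0 kΩ will meet the spec.)

R_th ≤ 14.0 kΩ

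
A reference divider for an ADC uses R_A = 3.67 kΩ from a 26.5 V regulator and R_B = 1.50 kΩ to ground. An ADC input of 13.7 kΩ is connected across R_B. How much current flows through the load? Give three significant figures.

R_B‖R_L = 1.352 kΩ; V_out = 26.5 × 1.352/5.022 = 7.134 V.
I_L = V_out / R_L = 7.134 / 13.7 kΩ = 0.521 mA.

I_L ≈ 0.521 mA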